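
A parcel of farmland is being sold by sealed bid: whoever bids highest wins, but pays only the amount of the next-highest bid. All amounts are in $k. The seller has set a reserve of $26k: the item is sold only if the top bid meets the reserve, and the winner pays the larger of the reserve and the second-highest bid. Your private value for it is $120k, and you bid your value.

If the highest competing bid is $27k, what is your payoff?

$93k

Your bid $120k is the highest and exceeds the reserve.
Price = max(second-highest bid, reserve) = max($27k, $26k) = $27k.
Payoff = $120k − $27k = $93k.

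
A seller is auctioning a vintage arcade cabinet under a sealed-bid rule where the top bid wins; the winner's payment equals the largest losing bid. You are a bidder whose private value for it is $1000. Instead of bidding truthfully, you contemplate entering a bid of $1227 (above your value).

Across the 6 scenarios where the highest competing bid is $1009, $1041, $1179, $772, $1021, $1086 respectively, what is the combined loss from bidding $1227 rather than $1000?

The deviation costs you only when the competing bid falls strictly between $1000 and $1227; elsewhere both bids give the same outcome.
$1009: truthful payoff $0, deviation payoff −$9 → loss $9.
$1041: truthful payoff $0, deviation payoff −$41 → loss $41.
$1179: truthful payoff $0, deviation payoff −$179 → loss $179.
$772: outcomes coincide → loss $0.
$1021: truthful payoff $0, deviation payoff −$21 → loss $21.
$1086: truthful payoff $0, deviation payoff −$86 → loss $86.
Total loss = $9 + $41 + $179 + $21 + $86 = $336.

$336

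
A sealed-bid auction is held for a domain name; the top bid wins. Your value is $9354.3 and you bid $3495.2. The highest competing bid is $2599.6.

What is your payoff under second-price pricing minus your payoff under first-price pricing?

You have the highest bid, so you win under either rule.
Second-price: pay $2599.6 → payoff $6754.7.
First-price: pay your own bid $3495.2 → payoff $5859.1.
Difference = $6754.7 − ($5859.1) = $895.6.

$895.6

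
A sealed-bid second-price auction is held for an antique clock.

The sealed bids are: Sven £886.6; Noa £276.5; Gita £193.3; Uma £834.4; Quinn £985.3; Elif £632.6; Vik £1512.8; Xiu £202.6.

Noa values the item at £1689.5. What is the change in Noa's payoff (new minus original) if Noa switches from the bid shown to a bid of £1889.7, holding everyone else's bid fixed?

£176.7

The highest bid among the other bidders is £1512.8; Noa's bid doesn't change that.
Original bid £276.5: Noa is not highest (top rival bid is £1512.8); payoff £0.
Alternative bid £1889.7: Noa is highest, pays the top rival bid £1512.8; payoff £1689.5 − £1512.8 = £176.7.
Change in payoff = £176.7 − (£0) = £176.7.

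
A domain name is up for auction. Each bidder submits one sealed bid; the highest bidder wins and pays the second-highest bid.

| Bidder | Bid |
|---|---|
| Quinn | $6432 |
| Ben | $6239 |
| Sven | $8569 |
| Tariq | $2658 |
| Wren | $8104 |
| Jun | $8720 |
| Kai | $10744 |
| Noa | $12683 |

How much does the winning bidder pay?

Highest bid: Noa at $12683, so Noa wins.
Second-highest bid: Kai at $10744 — that is the price the winner pays.

$10744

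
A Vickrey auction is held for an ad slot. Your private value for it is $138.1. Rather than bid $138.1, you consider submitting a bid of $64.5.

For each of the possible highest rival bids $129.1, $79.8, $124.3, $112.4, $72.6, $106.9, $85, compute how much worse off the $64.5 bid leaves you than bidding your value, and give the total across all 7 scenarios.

$256.6

The deviation costs you only when the competing bid falls strictly between $64.5 and $138.1; elsewhere both bids give the same outcome.
$129.1: truthful payoff $9, deviation payoff $0 → loss $9.
$79.8: truthful payoff $58.3, deviation payoff $0 → loss $58.3.
$124.3: truthful payoff $13.8, deviation payoff $0 → loss $13.8.
$112.4: truthful payoff $25.7, deviation payoff $0 → loss $25.7.
$72.6: truthful payoff $65.5, deviation payoff $0 → loss $65.5.
$106.9: truthful payoff $31.2, deviation payoff $0 → loss $31.2.
$85: truthful payoff $53.1, deviation payoff $0 → loss $53.1.
Total loss = $9 + $58.3 + $13.8 + $25.7 + $65.5 + $31.2 + $53.1 = $256.6.
Truthful bidding weakly dominates here: raising your bid can only win items priced above your value, and lowering it can only forfeit items priced below.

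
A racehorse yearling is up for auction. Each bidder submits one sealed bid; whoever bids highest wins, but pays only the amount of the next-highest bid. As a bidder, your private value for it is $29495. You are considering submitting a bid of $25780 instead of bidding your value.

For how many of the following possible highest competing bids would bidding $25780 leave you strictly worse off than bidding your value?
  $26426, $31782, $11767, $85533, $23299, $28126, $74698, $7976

The deviation hurts exactly when the highest competing bid lies strictly between $25780 and $29495 — underbidding then forfeits a profitable win.
$26426: inside the interval → strictly worse (loss $3069).
$31782: above both → same outcome either way.
$11767: below both → same outcome either way.
$85533: above both → same outcome either way.
$23299: below both → same outcome either way.
$28126: inside the interval → strictly worse (loss $1369).
$74698: above both → same outcome either way.
$7976: below both → same outcome either way.
Count: 2.

2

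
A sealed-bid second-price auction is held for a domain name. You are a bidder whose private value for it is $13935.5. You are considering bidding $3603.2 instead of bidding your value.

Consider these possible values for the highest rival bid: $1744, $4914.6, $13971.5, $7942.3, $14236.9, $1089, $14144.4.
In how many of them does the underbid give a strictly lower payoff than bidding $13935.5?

The deviation hurts exactly when the highest competing bid lies strictly between $3603.2 and $13935.5 — underbidding then forfeits a profitable win.
$1744: below both → same outcome either way.
$4914.6: inside the interval → strictly worse (loss $9020.9).
$13971.5: above both → same outcome either way.
$7942.3: inside the interval → strictly worse (loss $5993.2).
$14236.9: above both → same outcome either way.
$1089: below both → same outcome either way.
$14144.4: above both → same outcome either way.
Count: 2.

2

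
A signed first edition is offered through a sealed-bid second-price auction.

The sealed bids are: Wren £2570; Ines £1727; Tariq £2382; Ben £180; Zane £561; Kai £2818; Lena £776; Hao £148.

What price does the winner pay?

£2570

Highest bid: Kai at £2818, so Kai wins.
Second-highest bid: Wren at £2570 — that is the price the winner pays.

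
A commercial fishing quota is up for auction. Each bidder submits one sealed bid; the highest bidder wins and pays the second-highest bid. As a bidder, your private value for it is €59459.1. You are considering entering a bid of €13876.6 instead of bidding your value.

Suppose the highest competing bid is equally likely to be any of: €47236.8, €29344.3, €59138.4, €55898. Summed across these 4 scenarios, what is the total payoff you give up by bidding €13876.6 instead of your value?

The deviation costs you only when the competing bid falls strictly between €13876.6 and €59459.1; elsewhere both bids give the same outcome.
€47236.8: truthful payoff €12222.3, deviation payoff €0 → loss €12222.3.
€29344.3: truthful payoff €30114.8, deviation payoff €0 → loss €30114.8.
€59138.4: truthful payoff €320.7, deviation payoff €0 → loss €320.7.
€55898: truthful payoff €3561.1, deviation payoff €0 → loss €3561.1.
Total loss = €12222.3 + €30114.8 + €320.7 + €3561.1 = €46218.9.

€46218.9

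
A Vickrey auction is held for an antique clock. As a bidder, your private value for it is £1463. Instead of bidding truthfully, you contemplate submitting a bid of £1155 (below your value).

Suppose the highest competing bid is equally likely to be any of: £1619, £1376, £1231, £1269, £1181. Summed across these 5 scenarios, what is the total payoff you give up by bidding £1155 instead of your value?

£795

The deviation costs you only when the competing bid falls strictly between £1155 and £1463; elsewhere both bids give the same outcome.
£1619: outcomes coincide → loss £0.
£1376: truthful payoff £87, deviation payoff £0 → loss £87.
£1231: truthful payoff £232, deviation payoff £0 → loss £232.
£1269: truthful payoff £194, deviation payoff £0 → loss £194.
£1181: truthful payoff £282, deviation payoff £0 → loss £282.
Total loss = £87 + £232 + £194 + £282 = £795.
Truthful bidding weakly dominates here: raising your bid can only win items priced above your value, and lowering it can only forfeit items priced below.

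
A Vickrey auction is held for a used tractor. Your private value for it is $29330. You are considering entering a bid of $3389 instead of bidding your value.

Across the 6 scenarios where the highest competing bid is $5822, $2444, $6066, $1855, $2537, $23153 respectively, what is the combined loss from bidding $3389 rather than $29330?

The deviation costs you only when the competing bid falls strictly between $3389 and $29330; elsewhere both bids give the same outcome.
$5822: truthful payoff $23508, deviation payoff $0 → loss $23508.
$2444: outcomes coincide → loss $0.
$6066: truthful payoff $23264, deviation payoff $0 → loss $23264.
$1855: outcomes coincide → loss $0.
$2537: outcomes coincide → loss $0.
$23153: truthful payoff $6177, deviation payoff $0 → loss $6177.
Total loss = $23508 + $23264 + $6177 = $52949.

$52949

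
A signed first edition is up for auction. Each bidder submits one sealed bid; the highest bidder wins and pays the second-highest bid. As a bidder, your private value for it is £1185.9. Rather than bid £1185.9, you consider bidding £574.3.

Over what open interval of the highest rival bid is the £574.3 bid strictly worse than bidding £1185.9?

If the competing bid is below £574.3, both bids win at the same price — no difference.
If it is above £1185.9, both bids lose — no difference.
If it lies strictly between £574.3 and £1185.9, bidding your value wins at a price below your value (positive payoff) while bidding £574.3 loses (payoff 0).
So the deviation strictly hurts on the open interval (£574.3, £1185.9).
Because the price is fixed by the runner-up's bid, deviating from your value can only change a good outcome into a bad one — never the reverse.

(£574.3, £1185.9)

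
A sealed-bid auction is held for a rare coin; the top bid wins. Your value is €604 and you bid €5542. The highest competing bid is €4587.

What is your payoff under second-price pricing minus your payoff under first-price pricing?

You have the highest bid, so you win under either rule.
Second-price: pay €4587 → payoff −€3983.
First-price: pay your own bid €5542 → payoff −€4938.
Difference = −€3983 − (−€4938) = €955.

€955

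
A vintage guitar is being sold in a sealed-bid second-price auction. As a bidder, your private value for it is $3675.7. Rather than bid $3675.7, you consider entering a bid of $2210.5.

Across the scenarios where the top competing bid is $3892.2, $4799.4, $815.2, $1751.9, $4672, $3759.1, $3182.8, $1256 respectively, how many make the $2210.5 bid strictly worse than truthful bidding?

1

The deviation hurts exactly when the highest competing bid lies strictly between $2210.5 and $3675.7 — underbidding then forfeits a profitable win.
$3892.2: above both → same outcome either way.
$4799.4: above both → same outcome either way.
$815.2: below both → same outcome either way.
$1751.9: below both → same outcome either way.
$4672: above both → same outcome either way.
$3759.1: above both → same outcome either way.
$3182.8: inside the interval → strictly worse (loss $492.9).
$1256: below both → same outcome either way.
Count: 1.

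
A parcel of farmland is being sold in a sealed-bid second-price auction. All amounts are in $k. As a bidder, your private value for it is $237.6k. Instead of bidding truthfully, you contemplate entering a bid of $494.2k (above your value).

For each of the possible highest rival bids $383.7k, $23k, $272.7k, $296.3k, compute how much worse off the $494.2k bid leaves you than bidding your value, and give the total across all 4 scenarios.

The deviation costs you only when the competing bid falls strictly between $237.6k and $494.2k; elsewhere both bids give the same outcome.
$383.7k: truthful payoff $0k, deviation payoff −$146.1k → loss $146.1k.
$23k: outcomes coincide → loss $0k.
$272.7k: truthful payoff $0k, deviation payoff −$35.1k → loss $35.1k.
$296.3k: truthful payoff $0k, deviation payoff −$58.7k → loss $58.7k.
Total loss = $146.1k + $35.1k + $58.7k = $239.9k.

$239.9k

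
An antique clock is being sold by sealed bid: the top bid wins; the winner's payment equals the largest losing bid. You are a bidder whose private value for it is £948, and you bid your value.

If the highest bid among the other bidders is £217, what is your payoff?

Your bid £948 exceeds the highest competing bid £217, so you win.
In a second-price auction the winner pays the second-highest bid, £217.
Payoff = value − price = £948 − £217 = £731.

£731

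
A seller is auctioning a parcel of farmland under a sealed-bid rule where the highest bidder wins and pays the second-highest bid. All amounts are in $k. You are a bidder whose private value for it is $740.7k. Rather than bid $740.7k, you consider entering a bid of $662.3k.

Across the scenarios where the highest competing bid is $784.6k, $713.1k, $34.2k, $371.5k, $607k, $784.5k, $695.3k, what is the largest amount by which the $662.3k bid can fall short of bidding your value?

$45.4k

$784.6k: same outcome either way → loss $0k.
$713.1k: truthful gives $27.6k, deviation gives $0k → loss $27.6k.
$34.2k: same outcome either way → loss $0k.
$371.5k: same outcome either way → loss $0k.
$607k: same outcome either way → loss $0k.
$784.5k: same outcome either way → loss $0k.
$695.3k: truthful gives $45.4k, deviation gives $0k → loss $45.4k.
Maximum loss: $45.4k.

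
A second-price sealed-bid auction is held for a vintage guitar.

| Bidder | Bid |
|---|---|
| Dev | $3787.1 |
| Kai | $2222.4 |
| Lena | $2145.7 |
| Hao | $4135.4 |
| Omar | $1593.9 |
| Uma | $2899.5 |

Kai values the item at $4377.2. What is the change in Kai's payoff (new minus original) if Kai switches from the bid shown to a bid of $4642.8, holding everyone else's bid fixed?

$241.8

The highest bid among the other bidders is $4135.4; Kai's bid doesn't change that.
Original bid $2222.4: Kai is not highest (top rival bid is $4135.4); payoff $0.
Alternative bid $4642.8: Kai is highest, pays the top rival bid $4135.4; payoff $4377.2 − $4135.4 = $241.8.
Change in payoff = $241.8 − ($0) = $241.8.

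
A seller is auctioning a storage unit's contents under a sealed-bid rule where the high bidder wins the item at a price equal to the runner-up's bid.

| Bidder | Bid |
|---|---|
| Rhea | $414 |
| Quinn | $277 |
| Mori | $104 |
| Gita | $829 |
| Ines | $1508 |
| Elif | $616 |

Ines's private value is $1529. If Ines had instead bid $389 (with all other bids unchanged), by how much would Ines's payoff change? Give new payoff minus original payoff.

The highest bid among the other bidders is $829; Ines's bid doesn't change that.
Original bid $1508: Ines is highest, pays the top rival bid $829; payoff $1529 − $829 = $700.
Alternative bid $389: Ines is not highest (top rival bid is $829); payoff $0.
Change in payoff = $0 − ($700) = −$700.

−$700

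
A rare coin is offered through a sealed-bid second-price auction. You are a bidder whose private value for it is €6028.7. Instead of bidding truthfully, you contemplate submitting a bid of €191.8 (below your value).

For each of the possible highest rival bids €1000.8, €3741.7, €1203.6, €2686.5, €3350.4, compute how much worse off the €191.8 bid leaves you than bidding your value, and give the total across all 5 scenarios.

€18160.5

The deviation costs you only when the competing bid falls strictly between €191.8 and €6028.7; elsewhere both bids give the same outcome.
€1000.8: truthful payoff €5027.9, deviation payoff €0 → loss €5027.9.
€3741.7: truthful payoff €2287, deviation payoff €0 → loss €2287.
€1203.6: truthful payoff €4825.1, deviation payoff €0 → loss €4825.1.
€2686.5: truthful payoff €3342.2, deviation payoff €0 → loss €3342.2.
€3350.4: truthful payoff €2678.3, deviation payoff €0 → loss €2678.3.
Total loss = €5027.9 + €2287 + €4825.1 + €3342.2 + €2678.3 = €18160.5.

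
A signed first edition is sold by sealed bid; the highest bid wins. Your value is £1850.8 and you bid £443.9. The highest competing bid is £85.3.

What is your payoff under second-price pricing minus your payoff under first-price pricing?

You have the highest bid, so you win under either rule.
Second-price: pay £85.3 → payoff £1765.5.
First-price: pay your own bid £443.9 → payoff £1406.9.
Difference = £1765.5 − (£1406.9) = £358.6.

£358.6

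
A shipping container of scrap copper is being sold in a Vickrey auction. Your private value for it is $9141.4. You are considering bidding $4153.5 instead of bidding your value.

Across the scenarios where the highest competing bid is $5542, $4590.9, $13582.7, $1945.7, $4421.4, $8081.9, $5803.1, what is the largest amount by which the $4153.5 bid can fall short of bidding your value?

$4720

$5542: truthful gives $3599.4, deviation gives $0 → loss $3599.4.
$4590.9: truthful gives $4550.5, deviation gives $0 → loss $4550.5.
$13582.7: same outcome either way → loss $0.
$1945.7: same outcome either way → loss $0.
$4421.4: truthful gives $4720, deviation gives $0 → loss $4720.
$8081.9: truthful gives $1059.5, deviation gives $0 → loss $1059.5.
$5803.1: truthful gives $3338.3, deviation gives $0 → loss $3338.3.
Maximum loss: $4720.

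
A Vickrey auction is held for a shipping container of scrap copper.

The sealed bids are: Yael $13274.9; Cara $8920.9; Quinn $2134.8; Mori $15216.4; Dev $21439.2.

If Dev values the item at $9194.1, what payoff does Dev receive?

−$6022.3

Highest bid: Dev at $21439.2, so Dev wins.
Second-highest bid: Mori at $15216.4 — that is the price the winner pays.
Dev's payoff = value − price = $9194.1 − $15216.4 = −$6022.3.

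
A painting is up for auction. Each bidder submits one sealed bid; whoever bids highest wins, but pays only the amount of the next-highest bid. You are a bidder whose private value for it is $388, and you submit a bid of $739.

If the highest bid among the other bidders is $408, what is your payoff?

Your bid $739 exceeds the highest competing bid $408, so you win.
In a second-price auction the winner pays the second-highest bid, $408.
Payoff = value − price = $388 − $408 = −$20.

−$20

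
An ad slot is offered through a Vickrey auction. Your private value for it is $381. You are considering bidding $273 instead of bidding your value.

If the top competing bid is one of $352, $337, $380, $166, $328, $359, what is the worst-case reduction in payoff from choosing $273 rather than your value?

$53

$352: truthful gives $29, deviation gives $0 → loss $29.
$337: truthful gives $44, deviation gives $0 → loss $44.
$380: truthful gives $1, deviation gives $0 → loss $1.
$166: same outcome either way → loss $0.
$328: truthful gives $53, deviation gives $0 → loss $53.
$359: truthful gives $22, deviation gives $0 → loss $22.
Maximum loss: $53.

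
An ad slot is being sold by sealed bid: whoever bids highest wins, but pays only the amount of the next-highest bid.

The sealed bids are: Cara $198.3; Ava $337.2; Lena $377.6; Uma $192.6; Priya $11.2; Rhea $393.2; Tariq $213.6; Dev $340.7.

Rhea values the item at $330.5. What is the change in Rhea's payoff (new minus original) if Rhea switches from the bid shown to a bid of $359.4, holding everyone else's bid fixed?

$47.1

The highest bid among the other bidders is $377.6; Rhea's bid doesn't change that.
Original bid $393.2: Rhea is highest, pays the top rival bid $377.6; payoff $330.5 − $377.6 = −$47.1.
Alternative bid $359.4: Rhea is not highest (top rival bid is $377.6); payoff $0.
Change in payoff = $0 − (−$47.1) = $47.1.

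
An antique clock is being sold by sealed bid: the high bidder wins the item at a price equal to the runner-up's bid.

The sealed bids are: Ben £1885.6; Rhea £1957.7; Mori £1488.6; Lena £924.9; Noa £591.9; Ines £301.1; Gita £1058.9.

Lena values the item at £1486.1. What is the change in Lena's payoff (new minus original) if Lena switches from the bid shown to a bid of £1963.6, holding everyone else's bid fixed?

−£471.6

The highest bid among the other bidders is £1957.7; Lena's bid doesn't change that.
Original bid £924.9: Lena is not highest (top rival bid is £1957.7); payoff £0.
Alternative bid £1963.6: Lena is highest, pays the top rival bid £1957.7; payoff £1486.1 − £1957.7 = −£471.6.
Change in payoff = −£471.6 − (£0) = −£471.6.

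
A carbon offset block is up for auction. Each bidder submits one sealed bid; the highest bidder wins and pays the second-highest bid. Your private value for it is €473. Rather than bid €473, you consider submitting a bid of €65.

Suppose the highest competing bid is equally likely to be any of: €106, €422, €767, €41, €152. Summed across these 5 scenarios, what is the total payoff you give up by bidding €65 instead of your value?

The deviation costs you only when the competing bid falls strictly between €65 and €473; elsewhere both bids give the same outcome.
€106: truthful payoff €367, deviation payoff €0 → loss €367.
€422: truthful payoff €51, deviation payoff €0 → loss €51.
€767: outcomes coincide → loss €0.
€41: outcomes coincide → loss €0.
€152: truthful payoff €321, deviation payoff €0 → loss €321.
Total loss = €367 + €51 + €321 = €739.

€739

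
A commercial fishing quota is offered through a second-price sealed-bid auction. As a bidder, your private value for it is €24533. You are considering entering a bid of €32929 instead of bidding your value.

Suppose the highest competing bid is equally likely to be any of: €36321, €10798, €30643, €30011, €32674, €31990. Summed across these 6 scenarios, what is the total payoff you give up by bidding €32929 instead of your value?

The deviation costs you only when the competing bid falls strictly between €24533 and €32929; elsewhere both bids give the same outcome.
€36321: outcomes coincide → loss €0.
€10798: outcomes coincide → loss €0.
€30643: truthful payoff €0, deviation payoff −€6110 → loss €6110.
€30011: truthful payoff €0, deviation payoff −€5478 → loss €5478.
€32674: truthful payoff €0, deviation payoff −€8141 → loss €8141.
€31990: truthful payoff €0, deviation payoff −€7457 → loss €7457.
Total loss = €6110 + €5478 + €8141 + €7457 = €27186.

€27186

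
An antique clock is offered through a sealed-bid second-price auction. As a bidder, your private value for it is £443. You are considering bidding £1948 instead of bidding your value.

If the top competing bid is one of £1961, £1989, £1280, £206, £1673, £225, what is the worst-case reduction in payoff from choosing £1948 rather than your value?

£1961: same outcome either way → loss £0.
£1989: same outcome either way → loss £0.
£1280: truthful gives £0, deviation gives −£837 → loss £837.
£206: same outcome either way → loss £0.
£1673: truthful gives £0, deviation gives −£1230 → loss £1230.
£225: same outcome either way → loss £0.
Maximum loss: £1230.

£1230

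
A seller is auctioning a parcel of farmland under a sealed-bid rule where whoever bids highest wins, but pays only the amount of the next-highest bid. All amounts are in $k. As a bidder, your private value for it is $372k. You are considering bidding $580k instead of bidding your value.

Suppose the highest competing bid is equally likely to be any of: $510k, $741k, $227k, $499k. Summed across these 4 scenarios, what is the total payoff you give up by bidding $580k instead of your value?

$265k

The deviation costs you only when the competing bid falls strictly between $372k and $580k; elsewhere both bids give the same outcome.
$510k: truthful payoff $0k, deviation payoff −$138k → loss $138k.
$741k: outcomes coincide → loss $0k.
$227k: outcomes coincide → loss $0k.
$499k: truthful payoff $0k, deviation payoff −$127k → loss $127k.
Total loss = $138k + $127k = $265k.
Truthful bidding weakly dominates here: raising your bid can only win items priced above your value, and lowering it can only forfeit items priced below.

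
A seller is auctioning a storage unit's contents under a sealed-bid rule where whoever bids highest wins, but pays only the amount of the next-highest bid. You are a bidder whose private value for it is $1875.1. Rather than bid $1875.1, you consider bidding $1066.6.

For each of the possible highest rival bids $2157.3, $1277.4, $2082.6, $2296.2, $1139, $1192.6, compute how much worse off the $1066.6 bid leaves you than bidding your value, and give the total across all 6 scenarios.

The deviation costs you only when the competing bid falls strictly between $1066.6 and $1875.1; elsewhere both bids give the same outcome.
$2157.3: outcomes coincide → loss $0.
$1277.4: truthful payoff $597.7, deviation payoff $0 → loss $597.7.
$2082.6: outcomes coincide → loss $0.
$2296.2: outcomes coincide → loss $0.
$1139: truthful payoff $736.1, deviation payoff $0 → loss $736.1.
$1192.6: truthful payoff $682.5, deviation payoff $0 → loss $682.5.
Total loss = $597.7 + $736.1 + $682.5 = $2016.3.

$2016.3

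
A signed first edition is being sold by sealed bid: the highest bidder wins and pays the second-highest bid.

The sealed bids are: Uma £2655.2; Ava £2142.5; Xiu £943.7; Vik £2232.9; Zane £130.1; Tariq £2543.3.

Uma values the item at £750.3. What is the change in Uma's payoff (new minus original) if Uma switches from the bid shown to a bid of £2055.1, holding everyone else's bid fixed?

The highest bid among the other bidders is £2543.3; Uma's bid doesn't change that.
Original bid £2655.2: Uma is highest, pays the top rival bid £2543.3; payoff £750.3 − £2543.3 = −£1793.
Alternative bid £2055.1: Uma is not highest (top rival bid is £2543.3); payoff £0.
Change in payoff = £0 − (−£1793) = £1793.

£1793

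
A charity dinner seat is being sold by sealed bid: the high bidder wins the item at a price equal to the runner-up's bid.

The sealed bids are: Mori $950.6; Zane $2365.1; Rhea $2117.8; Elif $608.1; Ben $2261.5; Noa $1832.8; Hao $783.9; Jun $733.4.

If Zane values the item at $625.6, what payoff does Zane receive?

Highest bid: Zane at $2365.1, so Zane wins.
Second-highest bid: Ben at $2261.5 — that is the price the winner pays.
Zane's payoff = value − price = $625.6 − $2261.5 = −$1635.9.

−$1635.9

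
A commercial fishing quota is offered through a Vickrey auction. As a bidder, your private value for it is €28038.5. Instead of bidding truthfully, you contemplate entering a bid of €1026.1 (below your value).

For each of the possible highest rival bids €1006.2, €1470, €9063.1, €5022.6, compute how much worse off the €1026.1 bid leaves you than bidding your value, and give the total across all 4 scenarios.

The deviation costs you only when the competing bid falls strictly between €1026.1 and €28038.5; elsewhere both bids give the same outcome.
€1006.2: outcomes coincide → loss €0.
€1470: truthful payoff €26568.5, deviation payoff €0 → loss €26568.5.
€9063.1: truthful payoff €18975.4, deviation payoff €0 → loss €18975.4.
€5022.6: truthful payoff €23015.9, deviation payoff €0 → loss €23015.9.
Total loss = €26568.5 + €18975.4 + €23015.9 = €68559.8.
Because the price is fixed by the runner-up's bid, deviating from your value can only change a good outcome into a bad one — never the reverse.

€68559.8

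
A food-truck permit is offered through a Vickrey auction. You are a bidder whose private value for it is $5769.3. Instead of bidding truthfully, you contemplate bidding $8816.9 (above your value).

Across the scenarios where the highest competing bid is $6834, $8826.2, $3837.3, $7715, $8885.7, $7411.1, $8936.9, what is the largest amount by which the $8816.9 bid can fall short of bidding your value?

$6834: truthful gives $0, deviation gives −$1064.7 → loss $1064.7.
$8826.2: same outcome either way → loss $0.
$3837.3: same outcome either way → loss $0.
$7715: truthful gives $0, deviation gives −$1945.7 → loss $1945.7.
$8885.7: same outcome either way → loss $0.
$7411.1: truthful gives $0, deviation gives −$1641.8 → loss $1641.8.
$8936.9: same outcome either way → loss $0.
Maximum loss: $1945.7.

$1945.7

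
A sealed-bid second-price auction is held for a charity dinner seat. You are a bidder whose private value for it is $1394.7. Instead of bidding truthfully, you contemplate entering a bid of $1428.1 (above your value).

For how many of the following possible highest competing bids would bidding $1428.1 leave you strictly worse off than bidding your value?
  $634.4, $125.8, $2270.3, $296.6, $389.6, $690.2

The deviation hurts exactly when the highest competing bid lies strictly between $1394.7 and $1428.1 — overbidding then wins at a price above your value.
$634.4: below both → same outcome either way.
$125.8: below both → same outcome either way.
$2270.3: above both → same outcome either way.
$296.6: below both → same outcome either way.
$389.6: below both → same outcome either way.
$690.2: below both → same outcome either way.
Count: 0.

0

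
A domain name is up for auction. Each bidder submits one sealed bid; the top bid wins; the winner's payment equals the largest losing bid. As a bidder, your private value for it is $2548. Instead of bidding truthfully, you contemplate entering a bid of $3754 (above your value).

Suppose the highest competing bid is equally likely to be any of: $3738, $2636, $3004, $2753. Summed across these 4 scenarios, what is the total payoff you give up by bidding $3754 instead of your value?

The deviation costs you only when the competing bid falls strictly between $2548 and $3754; elsewhere both bids give the same outcome.
$3738: truthful payoff $0, deviation payoff −$1190 → loss $1190.
$2636: truthful payoff $0, deviation payoff −$88 → loss $88.
$3004: truthful payoff $0, deviation payoff −$456 → loss $456.
$2753: truthful payoff $0, deviation payoff −$205 → loss $205.
Total loss = $1190 + $88 + $456 + $205 = $1939.

$1939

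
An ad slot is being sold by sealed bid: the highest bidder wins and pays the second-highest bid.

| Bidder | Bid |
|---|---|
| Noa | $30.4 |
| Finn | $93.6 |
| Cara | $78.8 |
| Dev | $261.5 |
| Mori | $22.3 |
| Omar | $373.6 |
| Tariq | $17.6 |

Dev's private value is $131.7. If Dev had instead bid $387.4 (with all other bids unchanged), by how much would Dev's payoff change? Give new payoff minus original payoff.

−$241.9

The highest bid among the other bidders is $373.6; Dev's bid doesn't change that.
Original bid $261.5: Dev is not highest (top rival bid is $373.6); payoff $0.
Alternative bid $387.4: Dev is highest, pays the top rival bid $373.6; payoff $131.7 − $373.6 = −$241.9.
Change in payoff = −$241.9 − ($0) = −$241.9.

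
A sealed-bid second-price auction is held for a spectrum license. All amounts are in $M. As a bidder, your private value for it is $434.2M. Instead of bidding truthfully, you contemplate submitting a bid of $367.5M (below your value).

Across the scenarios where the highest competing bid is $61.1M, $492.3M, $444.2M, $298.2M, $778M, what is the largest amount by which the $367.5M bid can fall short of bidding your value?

$0M

$61.1M: same outcome either way → loss $0M.
$492.3M: same outcome either way → loss $0M.
$444.2M: same outcome either way → loss $0M.
$298.2M: same outcome either way → loss $0M.
$778M: same outcome either way → loss $0M.
Maximum loss: $0M.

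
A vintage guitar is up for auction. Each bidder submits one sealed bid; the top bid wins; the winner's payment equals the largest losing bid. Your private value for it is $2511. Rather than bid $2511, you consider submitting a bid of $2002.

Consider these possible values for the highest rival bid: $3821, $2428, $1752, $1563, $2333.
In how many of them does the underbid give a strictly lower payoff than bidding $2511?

2

The deviation hurts exactly when the highest competing bid lies strictly between $2002 and $2511 — underbidding then forfeits a profitable win.
$3821: above both → same outcome either way.
$2428: inside the interval → strictly worse (loss $83).
$1752: below both → same outcome either way.
$1563: below both → same outcome either way.
$2333: inside the interval → strictly worse (loss $178).
Count: 2.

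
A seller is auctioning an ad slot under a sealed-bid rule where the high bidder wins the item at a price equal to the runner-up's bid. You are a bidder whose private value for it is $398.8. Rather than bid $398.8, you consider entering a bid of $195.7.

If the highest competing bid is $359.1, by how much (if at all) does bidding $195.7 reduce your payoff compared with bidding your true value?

Bidding your value $398.8: you win (since $398.8 > $359.1) and pay $359.1. Payoff $39.7.
Bidding $195.7: you lose. Payoff $0.
The competing bid $359.1 lies between your shaded bid and your value, so underbidding forfeits an item you could have won at a profitable price.
Loss from deviating = $39.7 − ($0) = $39.7.

$39.7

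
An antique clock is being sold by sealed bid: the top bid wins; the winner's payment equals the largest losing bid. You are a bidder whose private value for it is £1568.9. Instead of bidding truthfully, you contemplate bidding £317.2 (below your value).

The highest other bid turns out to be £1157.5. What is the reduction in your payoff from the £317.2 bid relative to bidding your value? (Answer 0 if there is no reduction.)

Bidding your value £1568.9: you win (since £1568.9 > £1157.5) and pay £1157.5. Payoff £411.4.
Bidding £317.2: you lose. Payoff £0.
The competing bid £1157.5 lies between your shaded bid and your value, so underbidding forfeits an item you could have won at a profitable price.
Loss from deviating = £411.4 − (£0) = £411.4.

£411.4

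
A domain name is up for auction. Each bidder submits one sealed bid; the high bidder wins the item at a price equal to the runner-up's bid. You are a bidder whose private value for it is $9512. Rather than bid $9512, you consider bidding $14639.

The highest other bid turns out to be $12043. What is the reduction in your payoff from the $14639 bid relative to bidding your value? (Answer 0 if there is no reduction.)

$2531

Bidding your value $9512: you lose (since $9512 < $12043). Payoff $0.
Bidding $14639: you win and pay $12043. Payoff $9512 − $12043 = −$2531.
The competing bid $12043 lies between your value and your inflated bid, so overbidding wins an item priced above your value.
Loss from deviating = $0 − (−$2531) = $2531.
Because the price is fixed by the runner-up's bid, deviating from your value can only change a good outcome into a bad one — never the reverse.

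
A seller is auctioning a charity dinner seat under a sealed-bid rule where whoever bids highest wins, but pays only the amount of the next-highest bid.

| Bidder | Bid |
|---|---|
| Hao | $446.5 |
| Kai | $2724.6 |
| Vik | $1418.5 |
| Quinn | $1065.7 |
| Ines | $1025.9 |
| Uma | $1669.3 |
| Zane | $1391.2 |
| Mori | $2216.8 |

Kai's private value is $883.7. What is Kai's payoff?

−$1333.1

Highest bid: Kai at $2724.6, so Kai wins.
Second-highest bid: Mori at $2216.8 — that is the price the winner pays.
Kai's payoff = value − price = $883.7 − $2216.8 = −$1333.1.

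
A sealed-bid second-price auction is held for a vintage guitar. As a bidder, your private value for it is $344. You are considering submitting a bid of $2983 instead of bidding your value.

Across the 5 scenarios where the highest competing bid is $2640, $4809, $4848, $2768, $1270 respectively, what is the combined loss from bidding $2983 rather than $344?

The deviation costs you only when the competing bid falls strictly between $344 and $2983; elsewhere both bids give the same outcome.
$2640: truthful payoff $0, deviation payoff −$2296 → loss $2296.
$4809: outcomes coincide → loss $0.
$4848: outcomes coincide → loss $0.
$2768: truthful payoff $0, deviation payoff −$2424 → loss $2424.
$1270: truthful payoff $0, deviation payoff −$926 → loss $926.
Total loss = $2296 + $2424 + $926 = $5646.

$5646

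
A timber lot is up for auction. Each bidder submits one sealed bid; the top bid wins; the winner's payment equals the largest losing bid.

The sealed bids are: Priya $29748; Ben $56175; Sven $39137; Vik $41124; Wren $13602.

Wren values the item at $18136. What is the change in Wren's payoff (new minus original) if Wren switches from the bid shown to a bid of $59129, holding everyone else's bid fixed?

The highest bid among the other bidders is $56175; Wren's bid doesn't change that.
Original bid $13602: Wren is not highest (top rival bid is $56175); payoff $0.
Alternative bid $59129: Wren is highest, pays the top rival bid $56175; payoff $18136 − $56175 = −$38039.
Change in payoff = −$38039 − ($0) = −$38039.

−$38039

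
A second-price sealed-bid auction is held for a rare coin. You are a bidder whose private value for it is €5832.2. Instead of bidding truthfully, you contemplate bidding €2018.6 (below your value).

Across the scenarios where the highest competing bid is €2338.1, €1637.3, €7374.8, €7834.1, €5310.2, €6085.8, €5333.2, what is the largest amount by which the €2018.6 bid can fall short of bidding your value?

€2338.1: truthful gives €3494.1, deviation gives €0 → loss €3494.1.
€1637.3: same outcome either way → loss €0.
€7374.8: same outcome either way → loss €0.
€7834.1: same outcome either way → loss €0.
€5310.2: truthful gives €522, deviation gives €0 → loss €522.
€6085.8: same outcome either way → loss €0.
€5333.2: truthful gives €499, deviation gives €0 → loss €499.
Maximum loss: €3494.1.

€3494.1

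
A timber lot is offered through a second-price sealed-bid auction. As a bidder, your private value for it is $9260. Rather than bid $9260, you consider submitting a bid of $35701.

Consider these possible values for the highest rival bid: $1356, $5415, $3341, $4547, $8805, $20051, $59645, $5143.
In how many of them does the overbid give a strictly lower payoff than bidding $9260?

The deviation hurts exactly when the highest competing bid lies strictly between $9260 and $35701 — overbidding then wins at a price above your value.
$1356: below both → same outcome either way.
$5415: below both → same outcome either way.
$3341: below both → same outcome either way.
$4547: below both → same outcome either way.
$8805: below both → same outcome either way.
$20051: inside the interval → strictly worse (loss $10791).
$59645: above both → same outcome either way.
$5143: below both → same outcome either way.
Count: 1.

1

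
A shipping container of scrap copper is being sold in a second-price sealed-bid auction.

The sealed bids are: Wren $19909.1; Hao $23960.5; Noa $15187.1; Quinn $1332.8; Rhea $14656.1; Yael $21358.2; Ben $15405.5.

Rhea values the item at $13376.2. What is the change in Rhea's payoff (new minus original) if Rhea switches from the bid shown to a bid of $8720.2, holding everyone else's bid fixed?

The highest bid among the other bidders is $23960.5; Rhea's bid doesn't change that.
Original bid $14656.1: Rhea is not highest (top rival bid is $23960.5); payoff $0.
Alternative bid $8720.2: Rhea is not highest (top rival bid is $23960.5); payoff $0.
Change in payoff = $0 − ($0) = $0.

$0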